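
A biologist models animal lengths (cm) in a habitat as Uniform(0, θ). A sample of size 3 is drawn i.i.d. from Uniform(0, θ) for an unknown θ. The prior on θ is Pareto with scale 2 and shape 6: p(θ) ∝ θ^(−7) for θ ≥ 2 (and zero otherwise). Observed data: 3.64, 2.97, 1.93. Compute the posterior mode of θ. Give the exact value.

θ̂_MAP = 3.64

The Uniform(0, θ) likelihood is θ^(−n) for θ ≥ max(xᵢ), zero otherwise. Here max(xᵢ) = 3.64.
Posterior ∝ θ^(−7) · θ^(−3) = θ^(−10) on θ ≥ max(2, 3.64) = 3.64.
This density is strictly decreasing in θ, so the posterior mode lies at the lower boundary of the support.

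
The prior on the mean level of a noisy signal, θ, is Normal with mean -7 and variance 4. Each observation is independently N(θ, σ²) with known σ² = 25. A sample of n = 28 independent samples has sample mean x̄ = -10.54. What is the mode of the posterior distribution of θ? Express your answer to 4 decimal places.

θ̂_MAP = -9.8940

n = 28, x̄ = -10.54.
For a Normal prior and Normal likelihood with known variance, the posterior is Normal; its mode equals its mean, the precision-weighted average.
Prior precision 1/σ₀² = 1/4 = 0.25; data precision n/σ² = 28/25 = 1.12.
θ̂ = (0.25·(-7) + 1.12·(-10.54)) / (0.25 + 1.12) = (-13.5548)/1.37 = -33887/3425 ≈ -9.8940.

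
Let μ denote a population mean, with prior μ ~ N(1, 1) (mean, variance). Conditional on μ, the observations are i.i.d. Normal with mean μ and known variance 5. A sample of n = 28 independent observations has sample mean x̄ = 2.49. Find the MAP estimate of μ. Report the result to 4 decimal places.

μ̂_MAP = 2.2642

n = 28, x̄ = 2.49.
For a Normal prior and Normal likelihood with known variance, the posterior is Normal; its mode equals its mean, the precision-weighted average.
Prior precision 1/σ₀² = 1/1 = 1; data precision n/σ² = 28/5 = 5.6.
μ̂ = (1·1 + 5.6·2.49) / (1 + 5.6) = 14.944/6.6 = 1868/825 ≈ 2.2642.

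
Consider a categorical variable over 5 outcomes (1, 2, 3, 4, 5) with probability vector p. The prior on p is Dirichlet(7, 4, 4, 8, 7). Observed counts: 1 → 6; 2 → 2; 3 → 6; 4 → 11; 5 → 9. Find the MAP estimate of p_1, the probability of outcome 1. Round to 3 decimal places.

MAP estimate: 0.203

The posterior is Dirichlet(αᵢ + nᵢ) = Dirichlet(13, 6, 10, 19, 16).
For a Dirichlet(a₁,…,a_K) with all aᵢ > 1, the mode has j-th component (aⱼ − 1)/(Σaᵢ − K).
Here Σaᵢ = 64 and K = 5, so p_1 = (13 − 1)/(64 − 5) = 12/59 ≈ 0.203.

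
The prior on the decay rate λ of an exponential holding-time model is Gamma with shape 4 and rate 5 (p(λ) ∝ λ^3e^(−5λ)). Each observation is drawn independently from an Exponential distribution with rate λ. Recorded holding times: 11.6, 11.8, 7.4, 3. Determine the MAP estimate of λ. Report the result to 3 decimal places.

λ̂_MAP = 0.180

The Exponential(rate=λ) likelihood is ∝ λ^n e^(−λΣtᵢ). Here n = 4 and Σtᵢ = 11.6 + 11.8 + 7.4 + 3 = 33.8.
Posterior ∝ λ^3e^(−5λ) · λ^4e^(−33.8λ) = λ^7e^(−38.8λ), i.e. Gamma(8, 38.8).
Mode = (a−1)/b = 7/38.8 ≈ 0.180.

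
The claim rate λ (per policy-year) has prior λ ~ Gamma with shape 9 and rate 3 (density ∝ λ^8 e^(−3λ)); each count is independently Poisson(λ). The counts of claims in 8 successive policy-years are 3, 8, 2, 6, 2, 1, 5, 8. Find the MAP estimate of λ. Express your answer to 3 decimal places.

λ̂_MAP = 3.909

Σxᵢ = 3+8+2+6+2+1+5+8 = 35, with n = 8.
Posterior ∝ λ^8e^(−3λ) · λ^35e^(−8λ) = λ^43e^(−11λ), i.e. Gamma(shape=44, rate=11).
The mode of a Gamma(a, b) with a ≥ 1 (shape–rate) is (a−1)/b = 43/11 ≈ 3.909.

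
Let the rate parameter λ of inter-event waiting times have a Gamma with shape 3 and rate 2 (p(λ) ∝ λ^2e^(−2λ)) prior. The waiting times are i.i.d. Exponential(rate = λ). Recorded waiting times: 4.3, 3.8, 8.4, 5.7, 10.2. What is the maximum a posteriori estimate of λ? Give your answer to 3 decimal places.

The Exponential(rate=λ) likelihood is ∝ λ^n e^(−λΣtᵢ). Here n = 5 and Σtᵢ = 4.3 + 3.8 + 8.4 + 5.7 + 10.2 = 32.4.
Posterior ∝ λ^2e^(−2λ) · λ^5e^(−32.4λ) = λ^7e^(−34.4λ), i.e. Gamma(8, 34.4).
Mode = (a−1)/b = 7/34.4 ≈ 0.203.

λ̂_MAP = 0.203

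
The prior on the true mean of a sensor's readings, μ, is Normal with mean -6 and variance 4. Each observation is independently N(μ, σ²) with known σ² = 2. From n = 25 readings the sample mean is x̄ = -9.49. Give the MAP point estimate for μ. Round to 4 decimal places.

μ̂_MAP = -9.4216

n = 25, x̄ = -9.49.
For a Normal prior and Normal likelihood with known variance, the posterior is Normal; its mode equals its mean, the precision-weighted average.
Prior precision 1/σ₀² = 1/4 = 0.25; data precision n/σ² = 25/2 = 12.5.
μ̂ = (0.25·(-6) + 12.5·(-9.49)) / (0.25 + 12.5) = (-120.125)/12.75 = -961/102 ≈ -9.4216.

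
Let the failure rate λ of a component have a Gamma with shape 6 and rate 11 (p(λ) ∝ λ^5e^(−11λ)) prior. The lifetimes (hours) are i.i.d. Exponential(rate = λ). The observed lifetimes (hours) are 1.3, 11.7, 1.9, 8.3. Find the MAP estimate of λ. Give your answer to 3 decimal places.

The Exponential(rate=λ) likelihood is ∝ λ^n e^(−λΣtᵢ). Here n = 4 and Σtᵢ = 1.3 + 11.7 + 1.9 + 8.3 = 23.2.
Posterior ∝ λ^5e^(−11λ) · λ^4e^(−23.2λ) = λ^9e^(−34.2λ), i.e. Gamma(10, 34.2).
Mode = (a−1)/b = 9/34.2 ≈ 0.263.

λ̂_MAP = 0.263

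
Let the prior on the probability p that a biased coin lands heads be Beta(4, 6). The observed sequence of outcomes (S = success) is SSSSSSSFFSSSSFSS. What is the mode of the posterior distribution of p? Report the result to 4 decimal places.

Prior: Beta(4, 6).
Data: 13 successes in 16 trials (from the sequence). The binomial likelihood contributes p^13(1−p)^3, so the posterior is Beta(4+13, 6+3) = Beta(17, 9).
For Beta(a, b) with a, b > 1 the mode is (a−1)/(a+b−2) = 16/24 ≈ 0.6667.

p̂_MAP = 0.6667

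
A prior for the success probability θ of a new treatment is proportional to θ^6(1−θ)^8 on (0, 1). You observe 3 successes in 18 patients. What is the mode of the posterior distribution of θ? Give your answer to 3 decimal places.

The prior density ∝ θ^6(1−θ)^8 is the kernel of Beta(7, 9).
Data: 3 successes in 18 trials. The binomial likelihood contributes θ^3(1−θ)^15, so the posterior is Beta(7+3, 9+15) = Beta(10, 24).
For Beta(a, b) with a, b > 1 the mode is (a−1)/(a+b−2) = 9/32 ≈ 0.281.

θ̂_MAP = 0.281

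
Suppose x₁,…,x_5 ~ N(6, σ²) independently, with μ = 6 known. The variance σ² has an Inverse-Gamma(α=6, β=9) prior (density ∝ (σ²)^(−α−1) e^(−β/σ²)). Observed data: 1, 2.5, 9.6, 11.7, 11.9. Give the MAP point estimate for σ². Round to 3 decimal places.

Sum of squared deviations about the known mean: SS = (1−6)² + (2.5−6)² + (9.6−6)² + (11.7−6)² + (11.9−6)² = 117.51.
The Normal likelihood contributes (σ²)^(−n/2) exp(−SS/(2σ²)), so the posterior is Inverse-Gamma(α + n/2, β + SS/2) = Inverse-Gamma(8.5, 67.755).
The mode of Inverse-Gamma(a, b) is b/(a+1) = 67.755/9.5 ≈ 7.132.

σ̂²_MAP = 7.132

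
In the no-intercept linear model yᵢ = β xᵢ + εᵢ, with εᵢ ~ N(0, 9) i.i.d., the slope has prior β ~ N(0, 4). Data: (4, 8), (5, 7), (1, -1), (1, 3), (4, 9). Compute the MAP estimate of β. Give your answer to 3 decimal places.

β̂_MAP = 1.714

log p(β | y) = −Σ(yᵢ − βxᵢ)²/(2·9) − β²/(2·4) + const.
Setting the derivative to zero: Σxᵢ(yᵢ − βxᵢ)/9 − β/4 = 0, so β = Σxᵢyᵢ / (Σxᵢ² + σ²/τ²).
Σxᵢyᵢ = 4·8 + 5·7 + 1·(-1) + 1·3 + 4·9 = 105; Σxᵢ² = 59; σ²/τ² = 2.25.
β̂_MAP = 105 / (59 + 2.25) = 105/61.25 ≈ 1.714.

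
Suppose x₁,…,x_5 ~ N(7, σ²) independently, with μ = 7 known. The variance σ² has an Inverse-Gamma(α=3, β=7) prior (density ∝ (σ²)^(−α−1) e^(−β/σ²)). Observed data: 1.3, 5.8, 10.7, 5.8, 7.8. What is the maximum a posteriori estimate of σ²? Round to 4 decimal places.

Sum of squared deviations about the known mean: SS = (1.3−7)² + (5.8−7)² + (10.7−7)² + (5.8−7)² + (7.8−7)² = 49.7.
The Normal likelihood contributes (σ²)^(−n/2) exp(−SS/(2σ²)), so the posterior is Inverse-Gamma(α + n/2, β + SS/2) = Inverse-Gamma(5.5, 31.85).
The mode of Inverse-Gamma(a, b) is b/(a+1) = 31.85/6.5 ≈ 4.9000.

σ̂²_MAP = 4.9000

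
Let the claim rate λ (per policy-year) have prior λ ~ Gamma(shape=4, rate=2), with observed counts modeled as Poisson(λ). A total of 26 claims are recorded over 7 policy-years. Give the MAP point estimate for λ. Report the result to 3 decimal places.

Σxᵢ = 26, n = 7.
Posterior ∝ λ^3e^(−2λ) · λ^26e^(−7λ) = λ^29e^(−9λ), i.e. Gamma(shape=30, rate=9).
The mode of a Gamma(a, b) with a ≥ 1 (shape–rate) is (a−1)/b = 29/9 ≈ 3.222.

λ̂_MAP = 3.222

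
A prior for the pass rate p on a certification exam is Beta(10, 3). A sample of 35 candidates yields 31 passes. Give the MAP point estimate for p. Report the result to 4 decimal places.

Prior: Beta(10, 3).
Data: 31 successes in 35 trials. The binomial likelihood contributes p^31(1−p)^4, so the posterior is Beta(10+31, 3+4) = Beta(41, 7).
For Beta(a, b) with a, b > 1 the mode is (a−1)/(a+b−2) = 40/46 ≈ 0.8696.

p̂_MAP = 0.8696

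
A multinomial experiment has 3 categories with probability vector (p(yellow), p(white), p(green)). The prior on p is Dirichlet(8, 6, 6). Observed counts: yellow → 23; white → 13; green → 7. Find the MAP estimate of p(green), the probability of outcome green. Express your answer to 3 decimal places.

The posterior is Dirichlet(αᵢ + nᵢ) = Dirichlet(31, 19, 13).
For a Dirichlet(a₁,…,a_K) with all aᵢ > 1, the mode has j-th component (aⱼ − 1)/(Σaᵢ − K).
Here Σaᵢ = 63 and K = 3, so p(green) = (13 − 1)/(63 − 3) = 12/60 ≈ 0.200.

MAP estimate of p(green) = 0.200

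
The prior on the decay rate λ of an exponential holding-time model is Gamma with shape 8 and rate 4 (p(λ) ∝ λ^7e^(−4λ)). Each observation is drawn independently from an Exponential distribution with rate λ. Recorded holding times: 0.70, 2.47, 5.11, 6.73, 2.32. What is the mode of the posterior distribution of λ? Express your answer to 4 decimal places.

The Exponential(rate=λ) likelihood is ∝ λ^n e^(−λΣtᵢ). Here n = 5 and Σtᵢ = 0.70 + 2.47 + 5.11 + 6.73 + 2.32 = 17.33.
Posterior ∝ λ^7e^(−4λ) · λ^5e^(−17.33λ) = λ^12e^(−21.33λ), i.e. Gamma(13, 21.33).
Mode = (a−1)/b = 12/21.33 ≈ 0.5626.

λ̂_MAP = 0.5626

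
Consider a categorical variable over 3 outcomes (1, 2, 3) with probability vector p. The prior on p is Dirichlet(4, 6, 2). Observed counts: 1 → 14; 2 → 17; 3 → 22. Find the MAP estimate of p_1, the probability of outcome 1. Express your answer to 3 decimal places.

MAP estimate: 0.274

The posterior is Dirichlet(αᵢ + nᵢ) = Dirichlet(18, 23, 24).
For a Dirichlet(a₁,…,a_K) with all aᵢ > 1, the mode has j-th component (aⱼ − 1)/(Σaᵢ − K).
Here Σaᵢ = 65 and K = 3, so p_1 = (18 − 1)/(65 − 3) = 17/62 ≈ 0.274.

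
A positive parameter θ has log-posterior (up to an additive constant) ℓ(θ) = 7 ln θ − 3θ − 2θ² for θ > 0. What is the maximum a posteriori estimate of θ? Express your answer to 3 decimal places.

ℓ'(θ) = 7/θ − 3 − 4θ. Setting this to zero and multiplying by θ: 4θ² + 3θ − 7 = 0.
θ = (−3 + √(3² + 4·4·7)) / (2·4) = (−3 + √121) / 8 = (−3 + 11)/8 = 1.
ℓ''(θ) = −7/θ² − 4 < 0, confirming a maximum.

θ̂_MAP = 1.000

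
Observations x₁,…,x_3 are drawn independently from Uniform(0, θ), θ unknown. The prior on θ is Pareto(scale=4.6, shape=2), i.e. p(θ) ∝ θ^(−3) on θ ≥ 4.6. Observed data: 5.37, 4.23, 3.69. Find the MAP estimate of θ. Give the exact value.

θ̂_MAP = 5.37

The Uniform(0, θ) likelihood is θ^(−n) for θ ≥ max(xᵢ), zero otherwise. Here max(xᵢ) = 5.37.
Posterior ∝ θ^(−3) · θ^(−3) = θ^(−6) on θ ≥ max(4.6, 5.37) = 5.37.
This density is strictly decreasing in θ, so the posterior mode lies at the lower boundary of the support.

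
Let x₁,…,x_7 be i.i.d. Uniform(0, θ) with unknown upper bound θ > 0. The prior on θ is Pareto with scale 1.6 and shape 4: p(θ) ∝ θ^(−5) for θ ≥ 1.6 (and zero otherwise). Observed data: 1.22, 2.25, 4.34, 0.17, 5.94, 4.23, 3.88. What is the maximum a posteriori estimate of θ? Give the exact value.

θ̂_MAP = 5.94

The Uniform(0, θ) likelihood is θ^(−n) for θ ≥ max(xᵢ), zero otherwise. Here max(xᵢ) = 5.94.
Posterior ∝ θ^(−5) · θ^(−7) = θ^(−12) on θ ≥ max(1.6, 5.94) = 5.94.
This density is strictly decreasing in θ, so the posterior mode lies at the lower boundary of the support.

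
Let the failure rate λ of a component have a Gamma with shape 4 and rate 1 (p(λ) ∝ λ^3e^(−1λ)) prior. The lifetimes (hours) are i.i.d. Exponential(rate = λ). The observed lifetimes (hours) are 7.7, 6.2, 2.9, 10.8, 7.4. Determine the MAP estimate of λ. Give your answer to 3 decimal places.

The Exponential(rate=λ) likelihood is ∝ λ^n e^(−λΣtᵢ). Here n = 5 and Σtᵢ = 7.7 + 6.2 + 2.9 + 10.8 + 7.4 = 35.
Posterior ∝ λ^3e^(−1λ) · λ^5e^(−35λ) = λ^8e^(−36λ), i.e. Gamma(9, 36).
Mode = (a−1)/b = 8/36 ≈ 0.222.

λ̂_MAP = 0.222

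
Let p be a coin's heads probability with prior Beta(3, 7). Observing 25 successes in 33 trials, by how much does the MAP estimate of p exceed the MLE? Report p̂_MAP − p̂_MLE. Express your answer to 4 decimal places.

Posterior is Beta(28, 15); MAP = (28−1)/(43−2) = 27/41 ≈ 0.65854.
MLE ignores the prior: p̂_MLE = k/n = 25/33 ≈ 0.75758.
Difference = 27/41 − 25/33 = -134/1353 ≈ -0.0990.

MAP − MLE = -0.0990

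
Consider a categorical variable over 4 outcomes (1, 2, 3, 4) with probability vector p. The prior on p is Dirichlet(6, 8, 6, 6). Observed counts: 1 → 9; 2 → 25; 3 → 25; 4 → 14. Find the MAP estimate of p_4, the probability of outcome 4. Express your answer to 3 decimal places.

The posterior is Dirichlet(αᵢ + nᵢ) = Dirichlet(15, 33, 31, 20).
For a Dirichlet(a₁,…,a_K) with all aᵢ > 1, the mode has j-th component (aⱼ − 1)/(Σaᵢ − K).
Here Σaᵢ = 99 and K = 4, so p_4 = (20 − 1)/(99 − 4) = 19/95 ≈ 0.200.

MAP estimate: 0.200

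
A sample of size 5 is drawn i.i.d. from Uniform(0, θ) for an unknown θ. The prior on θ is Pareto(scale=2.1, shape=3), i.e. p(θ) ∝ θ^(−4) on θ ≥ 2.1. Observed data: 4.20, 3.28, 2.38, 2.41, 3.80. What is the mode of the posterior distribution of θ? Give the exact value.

The Uniform(0, θ) likelihood is θ^(−n) for θ ≥ max(xᵢ), zero otherwise. Here max(xᵢ) = 4.20.
Posterior ∝ θ^(−4) · θ^(−5) = θ^(−9) on θ ≥ max(2.1, 4.20) = 4.20.
This density is strictly decreasing in θ, so the posterior mode lies at the lower boundary of the support.

θ̂_MAP = 4.20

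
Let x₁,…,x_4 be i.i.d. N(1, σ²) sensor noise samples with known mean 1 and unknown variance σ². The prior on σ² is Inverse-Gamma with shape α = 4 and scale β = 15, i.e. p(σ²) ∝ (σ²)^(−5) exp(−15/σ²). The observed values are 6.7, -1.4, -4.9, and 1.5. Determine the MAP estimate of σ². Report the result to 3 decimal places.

Sum of squared deviations about the known mean: SS = (6.7−1)² + (-1.4−1)² + (-4.9−1)² + (1.5−1)² = 73.31.
The Normal likelihood contributes (σ²)^(−n/2) exp(−SS/(2σ²)), so the posterior is Inverse-Gamma(α + n/2, β + SS/2) = Inverse-Gamma(6, 51.655).
The mode of Inverse-Gamma(a, b) is b/(a+1) = 51.655/7 ≈ 7.379.

σ̂²_MAP = 7.379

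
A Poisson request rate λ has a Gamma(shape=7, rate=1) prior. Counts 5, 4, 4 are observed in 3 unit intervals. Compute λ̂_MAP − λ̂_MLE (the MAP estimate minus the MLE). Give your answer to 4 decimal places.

MAP − MLE = 0.4167

Σxᵢ = 13. Posterior is Gamma(20, 4); MAP = (20−1)/4 = 19/4 ≈ 4.75000.
MLE = x̄ = 13/3 ≈ 4.33333.
Difference = 19/4 − 13/3 = 5/12 ≈ 0.4167.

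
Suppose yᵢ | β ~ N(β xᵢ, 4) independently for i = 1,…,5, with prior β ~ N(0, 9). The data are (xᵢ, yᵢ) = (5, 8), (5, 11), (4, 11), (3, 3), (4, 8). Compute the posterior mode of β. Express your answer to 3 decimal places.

β̂_MAP = 1.968

log p(β | y) = −Σ(yᵢ − βxᵢ)²/(2·4) − β²/(2·9) + const.
Setting the derivative to zero: Σxᵢ(yᵢ − βxᵢ)/4 − β/9 = 0, so β = Σxᵢyᵢ / (Σxᵢ² + σ²/τ²).
Σxᵢyᵢ = 5·8 + 5·11 + 4·11 + 3·3 + 4·8 = 180; Σxᵢ² = 91; σ²/τ² = 4/9.
β̂_MAP = 180 / (91 + 4/9) = 180/(823/9) = 1620/823 ≈ 1.968.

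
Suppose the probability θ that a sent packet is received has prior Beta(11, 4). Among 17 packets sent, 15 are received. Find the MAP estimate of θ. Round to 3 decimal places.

Prior: Beta(11, 4).
Data: 15 successes in 17 trials. The binomial likelihood contributes θ^15(1−θ)^2, so the posterior is Beta(11+15, 4+2) = Beta(26, 6).
For Beta(a, b) with a, b > 1 the mode is (a−1)/(a+b−2) = 25/30 ≈ 0.833.

θ̂_MAP = 0.833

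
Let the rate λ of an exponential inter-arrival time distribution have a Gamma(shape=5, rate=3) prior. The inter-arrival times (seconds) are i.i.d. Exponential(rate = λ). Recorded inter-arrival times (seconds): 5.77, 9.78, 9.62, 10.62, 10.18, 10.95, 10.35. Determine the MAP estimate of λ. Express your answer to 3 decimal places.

The Exponential(rate=λ) likelihood is ∝ λ^n e^(−λΣtᵢ). Here n = 7 and Σtᵢ = 5.77 + 9.78 + 9.62 + 10.62 + 10.18 + 10.95 + 10.35 = 67.27.
Posterior ∝ λ^4e^(−3λ) · λ^7e^(−67.27λ) = λ^11e^(−70.27λ), i.e. Gamma(12, 70.27).
Mode = (a−1)/b = 11/70.27 ≈ 0.157.

λ̂_MAP = 0.157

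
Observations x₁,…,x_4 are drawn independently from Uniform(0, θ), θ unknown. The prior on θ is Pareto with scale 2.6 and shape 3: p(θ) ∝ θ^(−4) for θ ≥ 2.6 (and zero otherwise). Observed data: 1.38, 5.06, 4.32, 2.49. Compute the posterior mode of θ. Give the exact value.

The Uniform(0, θ) likelihood is θ^(−n) for θ ≥ max(xᵢ), zero otherwise. Here max(xᵢ) = 5.06.
Posterior ∝ θ^(−4) · θ^(−4) = θ^(−8) on θ ≥ max(2.6, 5.06) = 5.06.
This density is strictly decreasing in θ, so the posterior mode lies at the lower boundary of the support.

θ̂_MAP = 5.06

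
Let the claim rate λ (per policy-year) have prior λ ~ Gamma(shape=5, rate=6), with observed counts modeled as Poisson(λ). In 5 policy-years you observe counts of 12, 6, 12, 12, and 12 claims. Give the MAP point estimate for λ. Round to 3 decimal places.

λ̂_MAP = 5.273

Σxᵢ = 12+6+12+12+12 = 54, with n = 5.
Posterior ∝ λ^4e^(−6λ) · λ^54e^(−5λ) = λ^58e^(−11λ), i.e. Gamma(shape=59, rate=11).
The mode of a Gamma(a, b) with a ≥ 1 (shape–rate) is (a−1)/b = 58/11 ≈ 5.273.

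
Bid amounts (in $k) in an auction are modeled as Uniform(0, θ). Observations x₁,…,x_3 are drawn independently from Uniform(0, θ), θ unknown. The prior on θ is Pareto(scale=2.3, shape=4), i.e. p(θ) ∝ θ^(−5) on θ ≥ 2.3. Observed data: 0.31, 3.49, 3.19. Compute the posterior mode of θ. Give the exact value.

The Uniform(0, θ) likelihood is θ^(−n) for θ ≥ max(xᵢ), zero otherwise. Here max(xᵢ) = 3.49.
Posterior ∝ θ^(−5) · θ^(−3) = θ^(−8) on θ ≥ max(2.3, 3.49) = 3.49.
This density is strictly decreasing in θ, so the posterior mode lies at the lower boundary of the support.

θ̂_MAP = 3.49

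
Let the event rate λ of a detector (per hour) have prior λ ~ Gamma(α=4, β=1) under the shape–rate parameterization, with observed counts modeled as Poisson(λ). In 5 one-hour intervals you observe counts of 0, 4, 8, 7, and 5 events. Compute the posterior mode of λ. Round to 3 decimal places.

λ̂_MAP = 4.500

Σxᵢ = 0+4+8+7+5 = 24, with n = 5.
Posterior ∝ λ^3e^(−1λ) · λ^24e^(−5λ) = λ^27e^(−6λ), i.e. Gamma(shape=28, rate=6).
The mode of a Gamma(a, b) with a ≥ 1 (shape–rate) is (a−1)/b = 27/6 ≈ 4.500.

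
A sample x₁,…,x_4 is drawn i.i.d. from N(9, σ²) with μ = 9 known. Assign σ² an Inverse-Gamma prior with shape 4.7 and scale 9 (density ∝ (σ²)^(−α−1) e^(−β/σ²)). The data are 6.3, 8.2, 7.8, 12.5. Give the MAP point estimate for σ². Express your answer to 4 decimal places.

σ̂²_MAP = 2.5727

Sum of squared deviations about the known mean: SS = (6.3−9)² + (8.2−9)² + (7.8−9)² + (12.5−9)² = 21.62.
The Normal likelihood contributes (σ²)^(−n/2) exp(−SS/(2σ²)), so the posterior is Inverse-Gamma(α + n/2, β + SS/2) = Inverse-Gamma(6.7, 19.81).
The mode of Inverse-Gamma(a, b) is b/(a+1) = 19.81/7.7 ≈ 2.5727.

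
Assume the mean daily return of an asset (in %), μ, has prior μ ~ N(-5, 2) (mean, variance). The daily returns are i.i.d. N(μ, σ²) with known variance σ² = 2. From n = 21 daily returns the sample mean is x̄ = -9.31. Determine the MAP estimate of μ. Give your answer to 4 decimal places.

n = 21, x̄ = -9.31.
For a Normal prior and Normal likelihood with known variance, the posterior is Normal; its mode equals its mean, the precision-weighted average.
Prior precision 1/σ₀² = 1/2 = 0.5; data precision n/σ² = 21/2 = 10.5.
μ̂ = (0.5·(-5) + 10.5·(-9.31)) / (0.5 + 10.5) = (-100.255)/11 = -20051/2200 ≈ -9.1141.

μ̂_MAP = -9.1141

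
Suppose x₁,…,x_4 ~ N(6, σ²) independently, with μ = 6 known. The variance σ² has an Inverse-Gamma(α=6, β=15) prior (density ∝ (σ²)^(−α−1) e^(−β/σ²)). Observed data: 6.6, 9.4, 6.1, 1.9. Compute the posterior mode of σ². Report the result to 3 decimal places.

Sum of squared deviations about the known mean: SS = (6.6−6)² + (9.4−6)² + (6.1−6)² + (1.9−6)² = 28.74.
The Normal likelihood contributes (σ²)^(−n/2) exp(−SS/(2σ²)), so the posterior is Inverse-Gamma(α + n/2, β + SS/2) = Inverse-Gamma(8, 29.37).
The mode of Inverse-Gamma(a, b) is b/(a+1) = 29.37/9 ≈ 3.263.

σ̂²_MAP = 3.263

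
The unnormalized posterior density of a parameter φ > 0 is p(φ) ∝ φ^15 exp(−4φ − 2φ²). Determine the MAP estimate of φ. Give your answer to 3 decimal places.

ℓ'(φ) = 15/φ − 4 − 4φ. Setting this to zero and multiplying by φ: 4φ² + 4φ − 15 = 0.
φ = (−4 + √(4² + 4·4·15)) / (2·4) = (−4 + √256) / 8 = (−4 + 16)/8 = 3/2.
ℓ''(φ) = −15/φ² − 4 < 0, confirming a maximum.

φ̂_MAP = 1.500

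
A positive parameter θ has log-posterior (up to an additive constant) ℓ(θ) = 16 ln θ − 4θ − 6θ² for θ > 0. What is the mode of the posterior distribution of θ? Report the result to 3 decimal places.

θ̂_MAP = 1.000

ℓ'(θ) = 16/θ − 4 − 12θ. Setting this to zero and multiplying by θ: 12θ² + 4θ − 16 = 0.
θ = (−4 + √(4² + 4·12·16)) / (2·12) = (−4 + √784) / 24 = (−4 + 28)/24 = 1.
ℓ''(θ) = −16/θ² − 12 < 0, confirming a maximum.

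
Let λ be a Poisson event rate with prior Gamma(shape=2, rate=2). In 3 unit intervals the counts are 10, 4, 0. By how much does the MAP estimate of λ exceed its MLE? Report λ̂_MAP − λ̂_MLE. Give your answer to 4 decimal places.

Σxᵢ = 14. Posterior is Gamma(16, 5); MAP = (16−1)/5 = 15/5 ≈ 3.00000.
MLE = x̄ = 14/3 ≈ 4.66667.
Difference = 15/5 − 14/3 = -5/3 ≈ -1.6667.

MAP − MLE = -1.6667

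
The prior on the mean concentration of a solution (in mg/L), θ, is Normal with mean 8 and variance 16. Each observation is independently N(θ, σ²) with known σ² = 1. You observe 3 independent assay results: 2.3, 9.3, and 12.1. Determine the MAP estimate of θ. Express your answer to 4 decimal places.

θ̂_MAP = 7.9020

n = 3; x̄ = (2.3 + 9.3 + 12.1)/3 = 23.7/3 = 7.9.
For a Normal prior and Normal likelihood with known variance, the posterior is Normal; its mode equals its mean, the precision-weighted average.
Prior precision 1/σ₀² = 1/16 = 0.0625; data precision n/σ² = 3/1 = 3.
θ̂ = (0.0625·8 + 3·7.9) / (0.0625 + 3) = 24.2/3.0625 = 1936/245 ≈ 7.9020.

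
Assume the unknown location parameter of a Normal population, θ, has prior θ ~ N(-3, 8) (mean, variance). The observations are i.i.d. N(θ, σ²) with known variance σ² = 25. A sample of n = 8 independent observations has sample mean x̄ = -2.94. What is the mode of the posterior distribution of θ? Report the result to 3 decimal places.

θ̂_MAP = -2.957

n = 8, x̄ = -2.94.
For a Normal prior and Normal likelihood with known variance, the posterior is Normal; its mode equals its mean, the precision-weighted average.
Prior precision 1/σ₀² = 1/8 = 0.125; data precision n/σ² = 8/25 = 0.32.
θ̂ = (0.125·(-3) + 0.32·(-2.94)) / (0.125 + 0.32) = (-1.3158)/0.445 = -6579/2225 ≈ -2.957.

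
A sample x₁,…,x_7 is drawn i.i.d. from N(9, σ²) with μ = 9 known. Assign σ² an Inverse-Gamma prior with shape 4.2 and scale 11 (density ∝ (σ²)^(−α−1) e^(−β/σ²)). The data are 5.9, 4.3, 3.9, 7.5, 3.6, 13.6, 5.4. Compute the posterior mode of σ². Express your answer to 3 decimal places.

σ̂²_MAP = 8.347

Sum of squared deviations about the known mean: SS = (5.9−9)² + (4.3−9)² + (3.9−9)² + (7.5−9)² + (3.6−9)² + (13.6−9)² + (5.4−9)² = 123.24.
The Normal likelihood contributes (σ²)^(−n/2) exp(−SS/(2σ²)), so the posterior is Inverse-Gamma(α + n/2, β + SS/2) = Inverse-Gamma(7.7, 72.62).
The mode of Inverse-Gamma(a, b) is b/(a+1) = 72.62/8.7 ≈ 8.347.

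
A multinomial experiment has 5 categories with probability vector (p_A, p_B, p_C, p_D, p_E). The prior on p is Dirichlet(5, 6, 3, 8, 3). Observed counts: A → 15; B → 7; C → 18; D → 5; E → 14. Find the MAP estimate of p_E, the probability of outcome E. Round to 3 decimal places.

MAP estimate of p_E = 0.203

The posterior is Dirichlet(αᵢ + nᵢ) = Dirichlet(20, 13, 21, 13, 17).
For a Dirichlet(a₁,…,a_K) with all aᵢ > 1, the mode has j-th component (aⱼ − 1)/(Σaᵢ − K).
Here Σaᵢ = 84 and K = 5, so p_E = (17 − 1)/(84 − 5) = 16/79 ≈ 0.203.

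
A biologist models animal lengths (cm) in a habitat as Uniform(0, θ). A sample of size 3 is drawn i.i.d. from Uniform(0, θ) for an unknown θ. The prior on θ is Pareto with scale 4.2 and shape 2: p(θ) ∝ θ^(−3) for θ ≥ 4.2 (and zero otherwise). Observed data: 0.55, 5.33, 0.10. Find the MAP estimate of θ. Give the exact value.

The Uniform(0, θ) likelihood is θ^(−n) for θ ≥ max(xᵢ), zero otherwise. Here max(xᵢ) = 5.33.
Posterior ∝ θ^(−3) · θ^(−3) = θ^(−6) on θ ≥ max(4.2, 5.33) = 5.33.
This density is strictly decreasing in θ, so the posterior mode lies at the lower boundary of the support.

θ̂_MAP = 5.33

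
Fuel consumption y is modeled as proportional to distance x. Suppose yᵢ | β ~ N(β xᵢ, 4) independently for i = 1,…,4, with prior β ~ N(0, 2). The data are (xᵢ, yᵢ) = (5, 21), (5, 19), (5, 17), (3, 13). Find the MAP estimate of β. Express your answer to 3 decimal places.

log p(β | y) = −Σ(yᵢ − βxᵢ)²/(2·4) − β²/(2·2) + const.
Setting the derivative to zero: Σxᵢ(yᵢ − βxᵢ)/4 − β/2 = 0, so β = Σxᵢyᵢ / (Σxᵢ² + σ²/τ²).
Σxᵢyᵢ = 5·21 + 5·19 + 5·17 + 3·13 = 324; Σxᵢ² = 84; σ²/τ² = 2.
β̂_MAP = 324 / (84 + 2) = 324/86 ≈ 3.767.

β̂_MAP = 3.767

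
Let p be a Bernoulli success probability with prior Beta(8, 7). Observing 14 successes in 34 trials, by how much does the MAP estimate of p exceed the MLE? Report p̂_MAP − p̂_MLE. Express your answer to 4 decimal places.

MAP − MLE = 0.0350

Posterior is Beta(22, 27); MAP = (22−1)/(49−2) = 21/47 ≈ 0.44681.
MLE ignores the prior: p̂_MLE = k/n = 14/34 ≈ 0.41176.
Difference = 21/47 − 14/34 = 28/799 ≈ 0.0350.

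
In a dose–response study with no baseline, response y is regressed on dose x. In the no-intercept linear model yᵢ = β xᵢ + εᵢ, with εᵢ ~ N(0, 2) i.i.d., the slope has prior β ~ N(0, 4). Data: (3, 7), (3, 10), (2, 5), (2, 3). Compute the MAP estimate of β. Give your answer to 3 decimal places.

log p(β | y) = −Σ(yᵢ − βxᵢ)²/(2·2) − β²/(2·4) + const.
Setting the derivative to zero: Σxᵢ(yᵢ − βxᵢ)/2 − β/4 = 0, so β = Σxᵢyᵢ / (Σxᵢ² + σ²/τ²).
Σxᵢyᵢ = 3·7 + 3·10 + 2·5 + 2·3 = 67; Σxᵢ² = 26; σ²/τ² = 0.5.
β̂_MAP = 67 / (26 + 0.5) = 67/26.5 ≈ 2.528.

β̂_MAP = 2.528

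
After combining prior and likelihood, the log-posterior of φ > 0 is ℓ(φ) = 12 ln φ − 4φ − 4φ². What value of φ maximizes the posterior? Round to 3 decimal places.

ℓ'(φ) = 12/φ − 4 − 8φ. Setting this to zero and multiplying by φ: 8φ² + 4φ − 12 = 0.
φ = (−4 + √(4² + 4·8·12)) / (2·8) = (−4 + √400) / 16 = (−4 + 20)/16 = 1.
ℓ''(φ) = −12/φ² − 8 < 0, confirming a maximum.

φ̂_MAP = 1.000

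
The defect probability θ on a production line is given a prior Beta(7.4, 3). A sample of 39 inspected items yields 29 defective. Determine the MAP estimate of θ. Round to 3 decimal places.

θ̂_MAP = 0.747

Prior: Beta(7.4, 3).
Data: 29 successes in 39 trials. The binomial likelihood contributes θ^29(1−θ)^10, so the posterior is Beta(7.4+29, 3+10) = Beta(36.4, 13).
For Beta(a, b) with a, b > 1 the mode is (a−1)/(a+b−2) = 35.4/47.4 ≈ 0.747.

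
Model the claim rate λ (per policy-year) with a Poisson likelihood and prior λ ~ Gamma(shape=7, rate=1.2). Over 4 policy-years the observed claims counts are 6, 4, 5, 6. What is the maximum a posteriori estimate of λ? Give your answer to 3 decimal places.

Σxᵢ = 6+4+5+6 = 21, with n = 4.
Posterior ∝ λ^6e^(−1.2λ) · λ^21e^(−4λ) = λ^27e^(−5.2λ), i.e. Gamma(shape=28, rate=5.2).
The mode of a Gamma(a, b) with a ≥ 1 (shape–rate) is (a−1)/b = 27/5.2 ≈ 5.192.

λ̂_MAP = 5.192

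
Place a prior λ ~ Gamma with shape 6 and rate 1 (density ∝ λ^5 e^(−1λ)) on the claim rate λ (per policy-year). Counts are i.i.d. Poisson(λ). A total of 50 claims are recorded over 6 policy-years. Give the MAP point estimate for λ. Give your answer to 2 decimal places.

λ̂_MAP = 7.86

Σxᵢ = 50, n = 6.
Posterior ∝ λ^5e^(−1λ) · λ^50e^(−6λ) = λ^55e^(−7λ), i.e. Gamma(shape=56, rate=7).
The mode of a Gamma(a, b) with a ≥ 1 (shape–rate) is (a−1)/b = 55/7 ≈ 7.86.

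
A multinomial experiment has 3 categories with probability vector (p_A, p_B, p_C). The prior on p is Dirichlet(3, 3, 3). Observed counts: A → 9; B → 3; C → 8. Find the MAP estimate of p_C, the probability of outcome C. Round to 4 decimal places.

MAP estimate of p_C = 0.3846

The posterior is Dirichlet(αᵢ + nᵢ) = Dirichlet(12, 6, 11).
For a Dirichlet(a₁,…,a_K) with all aᵢ > 1, the mode has j-th component (aⱼ − 1)/(Σaᵢ − K).
Here Σaᵢ = 29 and K = 3, so p_C = (11 − 1)/(29 − 3) = 10/26 ≈ 0.3846.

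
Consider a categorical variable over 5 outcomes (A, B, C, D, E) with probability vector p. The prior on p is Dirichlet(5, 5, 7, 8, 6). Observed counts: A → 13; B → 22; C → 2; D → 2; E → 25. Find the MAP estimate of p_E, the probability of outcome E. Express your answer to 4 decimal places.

The posterior is Dirichlet(αᵢ + nᵢ) = Dirichlet(18, 27, 9, 10, 31).
For a Dirichlet(a₁,…,a_K) with all aᵢ > 1, the mode has j-th component (aⱼ − 1)/(Σaᵢ − K).
Here Σaᵢ = 95 and K = 5, so p_E = (31 − 1)/(95 − 5) = 30/90 ≈ 0.3333.

MAP estimate of p_E = 0.3333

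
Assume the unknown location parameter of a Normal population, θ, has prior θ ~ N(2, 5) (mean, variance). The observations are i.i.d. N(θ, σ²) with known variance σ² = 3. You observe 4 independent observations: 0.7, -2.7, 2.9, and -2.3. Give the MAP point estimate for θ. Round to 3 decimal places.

n = 4; x̄ = (0.7 + (-2.7) + 2.9 + (-2.3))/4 = -1.4/4 = -0.35.
For a Normal prior and Normal likelihood with known variance, the posterior is Normal; its mode equals its mean, the precision-weighted average.
Prior precision 1/σ₀² = 1/5 = 0.2; data precision n/σ² = 4/3.
θ̂ = (0.2·2 + (4/3)·(-0.35)) / (0.2 + 4/3) = (-1/15)/(23/15) = -1/23 ≈ -0.043.

θ̂_MAP = -0.043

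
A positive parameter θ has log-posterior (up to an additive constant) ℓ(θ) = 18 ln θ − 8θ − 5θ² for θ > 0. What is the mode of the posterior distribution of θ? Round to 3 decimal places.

ℓ'(θ) = 18/θ − 8 − 10θ. Setting this to zero and multiplying by θ: 10θ² + 8θ − 18 = 0.
θ = (−8 + √(8² + 4·10·18)) / (2·10) = (−8 + √784) / 20 = (−8 + 28)/20 = 1.
ℓ''(θ) = −18/θ² − 10 < 0, confirming a maximum.

θ̂_MAP = 1.000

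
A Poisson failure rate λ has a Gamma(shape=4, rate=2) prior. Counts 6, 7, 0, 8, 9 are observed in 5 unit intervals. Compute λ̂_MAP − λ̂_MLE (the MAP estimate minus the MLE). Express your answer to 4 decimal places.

MAP − MLE = -1.2857

Σxᵢ = 30. Posterior is Gamma(34, 7); MAP = (34−1)/7 = 33/7 ≈ 4.71429.
MLE = x̄ = 30/5 ≈ 6.00000.
Difference = 33/7 − 30/5 = -9/7 ≈ -1.2857.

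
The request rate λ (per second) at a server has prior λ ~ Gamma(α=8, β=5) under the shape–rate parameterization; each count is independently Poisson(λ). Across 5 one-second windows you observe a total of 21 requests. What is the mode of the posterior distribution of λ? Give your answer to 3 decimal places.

λ̂_MAP = 2.800

Σxᵢ = 21, n = 5.
Posterior ∝ λ^7e^(−5λ) · λ^21e^(−5λ) = λ^28e^(−10λ), i.e. Gamma(shape=29, rate=10).
The mode of a Gamma(a, b) with a ≥ 1 (shape–rate) is (a−1)/b = 28/10 ≈ 2.800.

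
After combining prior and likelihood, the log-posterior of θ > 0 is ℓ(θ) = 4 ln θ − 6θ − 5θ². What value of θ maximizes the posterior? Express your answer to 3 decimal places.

ℓ'(θ) = 4/θ − 6 − 10θ. Setting this to zero and multiplying by θ: 10θ² + 6θ − 4 = 0.
θ = (−6 + √(6² + 4·10·4)) / (2·10) = (−6 + √196) / 20 = (−6 + 14)/20 = 2/5.
ℓ''(θ) = −4/θ² − 10 < 0, confirming a maximum.

θ̂_MAP = 0.400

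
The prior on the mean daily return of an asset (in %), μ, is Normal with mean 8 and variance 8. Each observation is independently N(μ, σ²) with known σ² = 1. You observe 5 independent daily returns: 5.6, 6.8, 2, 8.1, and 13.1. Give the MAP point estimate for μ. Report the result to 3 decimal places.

μ̂_MAP = 7.141

n = 5; x̄ = (5.6 + 6.8 + 2 + 8.1 + 13.1)/5 = 35.6/5 = 7.12.
For a Normal prior and Normal likelihood with known variance, the posterior is Normal; its mode equals its mean, the precision-weighted average.
Prior precision 1/σ₀² = 1/8 = 0.125; data precision n/σ² = 5/1 = 5.
μ̂ = (0.125·8 + 5·7.12) / (0.125 + 5) = 36.6/5.125 = 1464/205 ≈ 7.141.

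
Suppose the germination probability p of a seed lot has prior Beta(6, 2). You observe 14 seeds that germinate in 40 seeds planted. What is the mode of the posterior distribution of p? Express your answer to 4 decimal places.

Prior: Beta(6, 2).
Data: 14 successes in 40 trials. The binomial likelihood contributes p^14(1−p)^26, so the posterior is Beta(6+14, 2+26) = Beta(20, 28).
For Beta(a, b) with a, b > 1 the mode is (a−1)/(a+b−2) = 19/46 ≈ 0.4130.

p̂_MAP = 0.4130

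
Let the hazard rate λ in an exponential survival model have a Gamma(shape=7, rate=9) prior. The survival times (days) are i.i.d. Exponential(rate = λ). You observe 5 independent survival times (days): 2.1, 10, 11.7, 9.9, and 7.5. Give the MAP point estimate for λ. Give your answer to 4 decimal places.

λ̂_MAP = 0.2191

The Exponential(rate=λ) likelihood is ∝ λ^n e^(−λΣtᵢ). Here n = 5 and Σtᵢ = 2.1 + 10 + 11.7 + 9.9 + 7.5 = 41.2.
Posterior ∝ λ^6e^(−9λ) · λ^5e^(−41.2λ) = λ^11e^(−50.2λ), i.e. Gamma(12, 50.2).
Mode = (a−1)/b = 11/50.2 ≈ 0.2191.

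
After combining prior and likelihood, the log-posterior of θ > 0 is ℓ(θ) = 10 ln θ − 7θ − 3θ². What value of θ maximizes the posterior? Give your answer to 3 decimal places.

θ̂_MAP = 0.833

ℓ'(θ) = 10/θ − 7 − 6θ. Setting this to zero and multiplying by θ: 6θ² + 7θ − 10 = 0.
θ = (−7 + √(7² + 4·6·10)) / (2·6) = (−7 + √289) / 12 = (−7 + 17)/12 = 5/6.
ℓ''(θ) = −10/θ² − 6 < 0, confirming a maximum.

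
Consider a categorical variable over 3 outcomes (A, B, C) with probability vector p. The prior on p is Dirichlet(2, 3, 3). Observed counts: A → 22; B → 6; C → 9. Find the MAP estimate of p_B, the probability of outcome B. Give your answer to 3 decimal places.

MAP estimate of p_B = 0.190

The posterior is Dirichlet(αᵢ + nᵢ) = Dirichlet(24, 9, 12).
For a Dirichlet(a₁,…,a_K) with all aᵢ > 1, the mode has j-th component (aⱼ − 1)/(Σaᵢ − K).
Here Σaᵢ = 45 and K = 3, so p_B = (9 − 1)/(45 − 3) = 8/42 ≈ 0.190.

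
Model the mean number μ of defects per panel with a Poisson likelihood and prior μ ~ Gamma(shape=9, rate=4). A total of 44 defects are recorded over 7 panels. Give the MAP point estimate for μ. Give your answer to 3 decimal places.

μ̂_MAP = 4.727

Σxᵢ = 44, n = 7.
Posterior ∝ μ^8e^(−4μ) · μ^44e^(−7μ) = μ^52e^(−11μ), i.e. Gamma(shape=53, rate=11).
The mode of a Gamma(a, b) with a ≥ 1 (shape–rate) is (a−1)/b = 52/11 ≈ 4.727.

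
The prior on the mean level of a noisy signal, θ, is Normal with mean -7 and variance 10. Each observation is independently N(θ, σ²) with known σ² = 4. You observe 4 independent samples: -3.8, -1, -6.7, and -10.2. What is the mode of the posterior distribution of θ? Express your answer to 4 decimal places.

θ̂_MAP = -5.5682

n = 4; x̄ = ((-3.8) + (-1) + (-6.7) + (-10.2))/4 = -21.7/4 = -5.425.
For a Normal prior and Normal likelihood with known variance, the posterior is Normal; its mode equals its mean, the precision-weighted average.
Prior precision 1/σ₀² = 1/10 = 0.1; data precision n/σ² = 4/4 = 1.
θ̂ = (0.1·(-7) + 1·(-5.425)) / (0.1 + 1) = (-6.125)/1.1 = -245/44 ≈ -5.5682.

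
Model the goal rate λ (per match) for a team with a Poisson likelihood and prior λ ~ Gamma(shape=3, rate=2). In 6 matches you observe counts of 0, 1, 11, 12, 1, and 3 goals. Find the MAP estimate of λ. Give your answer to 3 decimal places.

Σxᵢ = 0+1+11+12+1+3 = 28, with n = 6.
Posterior ∝ λ^2e^(−2λ) · λ^28e^(−6λ) = λ^30e^(−8λ), i.e. Gamma(shape=31, rate=8).
The mode of a Gamma(a, b) with a ≥ 1 (shape–rate) is (a−1)/b = 30/8 ≈ 3.750.

λ̂_MAP = 3.750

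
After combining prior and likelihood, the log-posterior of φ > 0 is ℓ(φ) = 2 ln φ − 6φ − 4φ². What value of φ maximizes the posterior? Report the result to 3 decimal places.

ℓ'(φ) = 2/φ − 6 − 8φ. Setting this to zero and multiplying by φ: 8φ² + 6φ − 2 = 0.
φ = (−6 + √(6² + 4·8·2)) / (2·8) = (−6 + √100) / 16 = (−6 + 10)/16 = 1/4.
ℓ''(φ) = −2/φ² − 8 < 0, confirming a maximum.

φ̂_MAP = 0.250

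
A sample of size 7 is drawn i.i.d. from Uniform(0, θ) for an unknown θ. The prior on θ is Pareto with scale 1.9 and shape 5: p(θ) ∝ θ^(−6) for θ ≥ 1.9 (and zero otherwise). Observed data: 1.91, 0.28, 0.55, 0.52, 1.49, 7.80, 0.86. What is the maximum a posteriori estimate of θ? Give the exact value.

θ̂_MAP = 7.80

The Uniform(0, θ) likelihood is θ^(−n) for θ ≥ max(xᵢ), zero otherwise. Here max(xᵢ) = 7.80.
Posterior ∝ θ^(−6) · θ^(−7) = θ^(−13) on θ ≥ max(1.9, 7.80) = 7.80.
This density is strictly decreasing in θ, so the posterior mode lies at the lower boundary of the support.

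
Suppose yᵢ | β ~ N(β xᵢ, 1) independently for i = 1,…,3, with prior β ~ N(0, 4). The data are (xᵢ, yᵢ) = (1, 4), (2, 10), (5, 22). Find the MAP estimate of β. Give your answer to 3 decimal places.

log p(β | y) = −Σ(yᵢ − βxᵢ)²/(2·1) − β²/(2·4) + const.
Setting the derivative to zero: Σxᵢ(yᵢ − βxᵢ)/1 − β/4 = 0, so β = Σxᵢyᵢ / (Σxᵢ² + σ²/τ²).
Σxᵢyᵢ = 1·4 + 2·10 + 5·22 = 134; Σxᵢ² = 30; σ²/τ² = 0.25.
β̂_MAP = 134 / (30 + 0.25) = 134/30.25 ≈ 4.430.

β̂_MAP = 4.430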